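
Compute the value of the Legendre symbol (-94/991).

1

Pull out -1: (-94/991) = (-1/991)·(94/991). Since 991 ≡ 3 (mod 4), (-1/991) = -1. Now have -(94/991).
Factor out 2: 94 = 2·47. Since 991 ≡ 7 (mod 8), (2/991) = +1. Now have -(47/991).
Both 47 ≡ 3 and 991 ≡ 3 (mod 4), so reciprocity gives (47/991) = -(991/47). Reduce: 991 ≡ 4 (mod 47). Now have (4/47).
Factor out 2: 4 = 2^2. Since 47 ≡ 7 (mod 8), (2/47) = +1, and (2/47)^2 = +1. Now have (1/47).
(1/47) = 1. Collecting the sign factors: 1.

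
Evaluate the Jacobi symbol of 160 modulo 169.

1

Factor out 2: 160 = 2^5·5. Since 169 ≡ 1 (mod 8), (2/169) = +1, and (2/169)^5 = +1. Now have (5/169).
5 ≡ 1 (mod 4), so quadratic reciprocity gives (5/169) = (169/5). Reduce: 169 ≡ 4 (mod 5). Now have (4/5).
Factor out 2: 4 = 2^2. Since 5 ≡ 5 (mod 8), (2/5) = -1, and (2/5)^2 = +1. Now have (1/5).
(1/5) = 1. Collecting the sign factors: 1.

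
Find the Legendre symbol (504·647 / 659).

By multiplicativity, (504·647 / 659) = (504 / 659)·(647 / 659).
First factor (504 / 659):
(504 / 659)
  = -(63 / 659)    [659 ≡ 3 mod 8 ⇒ (2 / 659)^3 = -1]
  = (659 / 63)    [QR: both ≡ 3 mod 4, sign flips]
  = (29 / 63)    [659 ≡ 29 mod 63]
  = (63 / 29)    [QR: 29 ≡ 1 mod 4, sign kept]
  = (5 / 29)    [63 ≡ 5 mod 29]
  = (29 / 5)    [QR: 5 ≡ 1 mod 4, sign kept]
  = (4 / 5)    [29 ≡ 4 mod 5]
  = (1 / 5)    [5 ≡ 5 mod 8 ⇒ (2 / 5)^2 = +1]
  = 1    [(1 / 5) = 1]
Second factor (647 / 659):
(647 / 659)
  = -(659 / 647)    [QR: both ≡ 3 mod 4, sign flips]
  = -(12 / 647)    [659 ≡ 12 mod 647]
  = -(3 / 647)    [647 ≡ 7 mod 8 ⇒ (2 / 647)^2 = +1]
  = (647 / 3)    [QR: both ≡ 3 mod 4, sign flips]
  = (2 / 3)    [647 ≡ 2 mod 3]
  = -(1 / 3)    [3 ≡ 3 mod 8 ⇒ (2 / 3) = -1]
  = -1    [(1 / 3) = 1]
Product: (1)·(-1) = -1.

-1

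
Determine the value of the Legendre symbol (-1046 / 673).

1

Pull out -1: (-1046 / 673) = (-1 / 673)·(1046 / 673). Since 673 ≡ 1 (mod 4), (-1 / 673) = +1. Now have (1046 / 673).
Reduce the numerator: 1046 ≡ 373 (mod 673), so (1046 / 673) = (373 / 673).
373 ≡ 1 (mod 4), so quadratic reciprocity gives (373 / 673) = (673 / 373). Reduce: 673 ≡ 300 (mod 373). Now have (300 / 373).
Factor out 2: 300 = 2^2·75. Since 373 ≡ 5 (mod 8), (2 / 373) = -1, and (2 / 373)^2 = +1. Now have (75 / 373).
373 ≡ 1 (mod 4), so quadratic reciprocity gives (75 / 373) = (373 / 75). Reduce: 373 ≡ 73 (mod 75). Now have (73 / 75).
73 ≡ 1 (mod 4), so quadratic reciprocity gives (73 / 75) = (75 / 73). Reduce: 75 ≡ 2 (mod 73). Now have (2 / 73).
Factor out 2: 2 = 2. Since 73 ≡ 1 (mod 8), (2 / 73) = +1. Now have (1 / 73).
(1 / 73) = 1. Collecting the sign factors: 1.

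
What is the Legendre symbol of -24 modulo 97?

(-24 / 97)
  = (24 / 97)    [97 ≡ 1 mod 4 ⇒ (-1 / 97) = +1]
  = (3 / 97)    [97 ≡ 1 mod 8 ⇒ (2 / 97)^3 = +1]
  = (97 / 3)    [QR: 97 ≡ 1 mod 4, sign kept]
  = (1 / 3)    [97 ≡ 1 mod 3]
  = 1    [(1 / 3) = 1]

1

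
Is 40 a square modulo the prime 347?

(40/347)
  = -(5/347)    [347 ≡ 3 mod 8 ⇒ (2/347)^3 = -1]
  = -(347/5)    [QR: 5 ≡ 1 mod 4, sign kept]
  = -(2/5)    [347 ≡ 2 mod 5]
  = (1/5)    [5 ≡ 5 mod 8 ⇒ (2/5) = -1]
  = 1    [(1/5) = 1]
The Legendre symbol is 1, so x^2 ≡ 40 (mod 347) has solution.

yes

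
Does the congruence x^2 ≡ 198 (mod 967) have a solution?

yes

(198/967)
  = (99/967)    [967 ≡ 7 mod 8 ⇒ (2/967) = +1]
  = -(967/99)    [QR: both ≡ 3 mod 4, sign flips]
  = -(76/99)    [967 ≡ 76 mod 99]
  = -(19/99)    [99 ≡ 3 mod 8 ⇒ (2/99)^2 = +1]
  = (99/19)    [QR: both ≡ 3 mod 4, sign flips]
  = (4/19)    [99 ≡ 4 mod 19]
  = (1/19)    [19 ≡ 3 mod 8 ⇒ (2/19)^2 = +1]
  = 1    [(1/19) = 1]
The Legendre symbol is 1, so x^2 ≡ 198 (mod 967) has solution.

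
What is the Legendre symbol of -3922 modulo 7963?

(-3922/7963)
  = -(3922/7963)    [7963 ≡ 3 mod 4 ⇒ (-1/7963) = -1]
  = (1961/7963)    [7963 ≡ 3 mod 8 ⇒ (2/7963) = -1]
  = (7963/1961)    [QR: 1961 ≡ 1 mod 4, sign kept]
  = (119/1961)    [7963 ≡ 119 mod 1961]
  = (1961/119)    [QR: 1961 ≡ 1 mod 4, sign kept]
  = (57/119)    [1961 ≡ 57 mod 119]
  = (119/57)    [QR: 57 ≡ 1 mod 4, sign kept]
  = (5/57)    [119 ≡ 5 mod 57]
  = (57/5)    [QR: 5 ≡ 1 mod 4, sign kept]
  = (2/5)    [57 ≡ 2 mod 5]
  = -(1/5)    [5 ≡ 5 mod 8 ⇒ (2/5) = -1]
  = -1    [(1/5) = 1]

-1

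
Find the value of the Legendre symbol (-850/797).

Reduce the numerator: -850 ≡ 744 (mod 797), so (-850/797) = (744/797).
Factor out 2: 744 = 2^3·93. Since 797 ≡ 5 (mod 8), (2/797) = -1, and (2/797)^3 = -1. Now have -(93/797).
93 ≡ 1 (mod 4), so quadratic reciprocity gives (93/797) = (797/93). Reduce: 797 ≡ 53 (mod 93). Now have -(53/93).
53 ≡ 1 (mod 4), so quadratic reciprocity gives (53/93) = (93/53). Reduce: 93 ≡ 40 (mod 53). Now have -(40/53).
Factor out 2: 40 = 2^3·5. Since 53 ≡ 5 (mod 8), (2/53) = -1, and (2/53)^3 = -1. Now have (5/53).
5 ≡ 1 (mod 4), so quadratic reciprocity gives (5/53) = (53/5). Reduce: 53 ≡ 3 (mod 5). Now have (3/5).
5 ≡ 1 (mod 4), so quadratic reciprocity gives (3/5) = (5/3). Reduce: 5 ≡ 2 (mod 3). Now have (2/3).
Factor out 2: 2 = 2. Since 3 ≡ 3 (mod 8), (2/3) = -1. Now have -(1/3).
(1/3) = 1. Collecting the sign factors: -1.

-1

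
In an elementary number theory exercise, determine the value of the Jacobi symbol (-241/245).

1

(-241/245)
  = (4/245)    [-241 ≡ 4 mod 245]
  = (1/245)    [245 ≡ 5 mod 8 ⇒ (2/245)^2 = +1]
  = 1    [(1/245) = 1]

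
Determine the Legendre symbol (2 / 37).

-1

Factor out 2: 2 = 2. Since 37 ≡ 5 (mod 8), (2 / 37) = -1. Now have -(1 / 37).
(1 / 37) = 1. Collecting the sign factors: -1.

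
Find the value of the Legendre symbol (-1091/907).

1

Pull out -1: (-1091/907) = (-1/907)·(1091/907). Since 907 ≡ 3 (mod 4), (-1/907) = -1. Now have -(1091/907).
Reduce the numerator: 1091 ≡ 184 (mod 907), so (1091/907) = (184/907).
Factor out 2: 184 = 2^3·23. Since 907 ≡ 3 (mod 8), (2/907) = -1, and (2/907)^3 = -1. Now have (23/907).
Both 23 ≡ 3 and 907 ≡ 3 (mod 4), so reciprocity gives (23/907) = -(907/23). Reduce: 907 ≡ 10 (mod 23). Now have -(10/23).
Factor out 2: 10 = 2·5. Since 23 ≡ 7 (mod 8), (2/23) = +1. Now have -(5/23).
5 ≡ 1 (mod 4), so quadratic reciprocity gives (5/23) = (23/5). Reduce: 23 ≡ 3 (mod 5). Now have -(3/5).
5 ≡ 1 (mod 4), so quadratic reciprocity gives (3/5) = (5/3). Reduce: 5 ≡ 2 (mod 3). Now have -(2/3).
Factor out 2: 2 = 2. Since 3 ≡ 3 (mod 8), (2/3) = -1. Now have (1/3).
(1/3) = 1. Collecting the sign factors: 1.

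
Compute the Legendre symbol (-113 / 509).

1

(-113 / 509)
  = (396 / 509)    [-113 ≡ 396 mod 509]
  = (99 / 509)    [509 ≡ 5 mod 8 ⇒ (2 / 509)^2 = +1]
  = (509 / 99)    [QR: 509 ≡ 1 mod 4, sign kept]
  = (14 / 99)    [509 ≡ 14 mod 99]
  = -(7 / 99)    [99 ≡ 3 mod 8 ⇒ (2 / 99) = -1]
  = (99 / 7)    [QR: both ≡ 3 mod 4, sign flips]
  = (1 / 7)    [99 ≡ 1 mod 7]
  = 1    [(1 / 7) = 1]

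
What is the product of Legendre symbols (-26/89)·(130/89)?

1

By multiplicativity, (-26·130/89) = (-26/89)·(130/89).
First factor (-26/89):
Pull out -1: (-26/89) = (-1/89)·(26/89). Since 89 ≡ 1 (mod 4), (-1/89) = +1. Now have (26/89).
Factor out 2: 26 = 2·13. Since 89 ≡ 1 (mod 8), (2/89) = +1. Now have (13/89).
13 ≡ 1 (mod 4), so quadratic reciprocity gives (13/89) = (89/13). Reduce: 89 ≡ 11 (mod 13). Now have (11/13).
13 ≡ 1 (mod 4), so quadratic reciprocity gives (11/13) = (13/11). Reduce: 13 ≡ 2 (mod 11). Now have (2/11).
Factor out 2: 2 = 2. Since 11 ≡ 3 (mod 8), (2/11) = -1. Now have -(1/11).
(1/11) = 1. Collecting the sign factors: -1.
Second factor (130/89):
Reduce the numerator: 130 ≡ 41 (mod 89), so (130/89) = (41/89).
41 ≡ 1 (mod 4), so quadratic reciprocity gives (41/89) = (89/41). Reduce: 89 ≡ 7 (mod 41). Now have (7/41).
41 ≡ 1 (mod 4), so quadratic reciprocity gives (7/41) = (41/7). Reduce: 41 ≡ 6 (mod 7). Now have (6/7).
Factor out 2: 6 = 2·3. Since 7 ≡ 7 (mod 8), (2/7) = +1. Now have (3/7).
Both 3 ≡ 3 and 7 ≡ 3 (mod 4), so reciprocity gives (3/7) = -(7/3). Reduce: 7 ≡ 1 (mod 3). Now have -(1/3).
(1/3) = 1. Collecting the sign factors: -1.
Product: (-1)·(-1) = 1.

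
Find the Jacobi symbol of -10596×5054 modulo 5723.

By multiplicativity, (-10596·5054/5723) = (-10596/5723)·(5054/5723).
First factor (-10596/5723):
(-10596/5723)
  = -(10596/5723)    [5723 ≡ 3 mod 4 ⇒ (-1/5723) = -1]
  = -(4873/5723)    [10596 ≡ 4873 mod 5723]
  = -(5723/4873)    [QR: 4873 ≡ 1 mod 4, sign kept]
  = -(850/4873)    [5723 ≡ 850 mod 4873]
  = -(425/4873)    [4873 ≡ 1 mod 8 ⇒ (2/4873) = +1]
  = -(4873/425)    [QR: 425 ≡ 1 mod 4, sign kept]
  = -(198/425)    [4873 ≡ 198 mod 425]
  = -(99/425)    [425 ≡ 1 mod 8 ⇒ (2/425) = +1]
  = -(425/99)    [QR: 425 ≡ 1 mod 4, sign kept]
  = -(29/99)    [425 ≡ 29 mod 99]
  = -(99/29)    [QR: 29 ≡ 1 mod 4, sign kept]
  = -(12/29)    [99 ≡ 12 mod 29]
  = -(3/29)    [29 ≡ 5 mod 8 ⇒ (2/29)^2 = +1]
  = -(29/3)    [QR: 29 ≡ 1 mod 4, sign kept]
  = -(2/3)    [29 ≡ 2 mod 3]
  = (1/3)    [3 ≡ 3 mod 8 ⇒ (2/3) = -1]
  = 1    [(1/3) = 1]
Second factor (5054/5723):
(5054/5723)
  = -(2527/5723)    [5723 ≡ 3 mod 8 ⇒ (2/5723) = -1]
  = (5723/2527)    [QR: both ≡ 3 mod 4, sign flips]
  = (669/2527)    [5723 ≡ 669 mod 2527]
  = (2527/669)    [QR: 669 ≡ 1 mod 4, sign kept]
  = (520/669)    [2527 ≡ 520 mod 669]
  = -(65/669)    [669 ≡ 5 mod 8 ⇒ (2/669)^3 = -1]
  = -(669/65)    [QR: 65 ≡ 1 mod 4, sign kept]
  = -(19/65)    [669 ≡ 19 mod 65]
  = -(65/19)    [QR: 65 ≡ 1 mod 4, sign kept]
  = -(8/19)    [65 ≡ 8 mod 19]
  = (1/19)    [19 ≡ 3 mod 8 ⇒ (2/19)^3 = -1]
  = 1    [(1/19) = 1]
Product: (1)·(1) = 1.

1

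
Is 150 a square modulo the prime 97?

yes

Reduce the numerator: 150 ≡ 53 (mod 97), so (150/97) = (53/97).
53 ≡ 1 (mod 4), so quadratic reciprocity gives (53/97) = (97/53). Reduce: 97 ≡ 44 (mod 53). Now have (44/53).
Factor out 2: 44 = 2^2·11. Since 53 ≡ 5 (mod 8), (2/53) = -1, and (2/53)^2 = +1. Now have (11/53).
53 ≡ 1 (mod 4), so quadratic reciprocity gives (11/53) = (53/11). Reduce: 53 ≡ 9 (mod 11). Now have (9/11).
9 ≡ 1 (mod 4), so quadratic reciprocity gives (9/11) = (11/9). Reduce: 11 ≡ 2 (mod 9). Now have (2/9).
Factor out 2: 2 = 2. Since 9 ≡ 1 (mod 8), (2/9) = +1. Now have (1/9).
(1/9) = 1. Collecting the sign factors: 1.
The Legendre symbol is 1, so x^2 ≡ 150 (mod 97) has solution.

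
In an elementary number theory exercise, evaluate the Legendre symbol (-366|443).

Pull out -1: (-366|443) = (-1|443)·(366|443). Since 443 ≡ 3 (mod 4), (-1|443) = -1. Now have -(366|443).
Factor out 2: 366 = 2·183. Since 443 ≡ 3 (mod 8), (2|443) = -1. Now have (183|443).
Both 183 ≡ 3 and 443 ≡ 3 (mod 4), so reciprocity gives (183|443) = -(443|183). Reduce: 443 ≡ 77 (mod 183). Now have -(77|183).
77 ≡ 1 (mod 4), so quadratic reciprocity gives (77|183) = (183|77). Reduce: 183 ≡ 29 (mod 77). Now have -(29|77).
29 ≡ 1 (mod 4), so quadratic reciprocity gives (29|77) = (77|29). Reduce: 77 ≡ 19 (mod 29). Now have -(19|29).
29 ≡ 1 (mod 4), so quadratic reciprocity gives (19|29) = (29|19). Reduce: 29 ≡ 10 (mod 19). Now have -(10|19).
Factor out 2: 10 = 2·5. Since 19 ≡ 3 (mod 8), (2|19) = -1. Now have (5|19).
5 ≡ 1 (mod 4), so quadratic reciprocity gives (5|19) = (19|5). Reduce: 19 ≡ 4 (mod 5). Now have (4|5).
Factor out 2: 4 = 2^2. Since 5 ≡ 5 (mod 8), (2|5) = -1, and (2|5)^2 = +1. Now have (1|5).
(1|5) = 1. Collecting the sign factors: 1.

1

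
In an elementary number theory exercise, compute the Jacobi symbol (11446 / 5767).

Reduce the numerator: 11446 ≡ 5679 (mod 5767), so (11446 / 5767) = (5679 / 5767).
Both 5679 ≡ 3 and 5767 ≡ 3 (mod 4), so reciprocity gives (5679 / 5767) = -(5767 / 5679). Reduce: 5767 ≡ 88 (mod 5679). Now have -(88 / 5679).
Factor out 2: 88 = 2^3·11. Since 5679 ≡ 7 (mod 8), (2 / 5679) = +1, and (2 / 5679)^3 = +1. Now have -(11 / 5679).
Both 11 ≡ 3 and 5679 ≡ 3 (mod 4), so reciprocity gives (11 / 5679) = -(5679 / 11). Reduce: 5679 ≡ 3 (mod 11). Now have (3 / 11).
Both 3 ≡ 3 and 11 ≡ 3 (mod 4), so reciprocity gives (3 / 11) = -(11 / 3). Reduce: 11 ≡ 2 (mod 3). Now have -(2 / 3).
Factor out 2: 2 = 2. Since 3 ≡ 3 (mod 8), (2 / 3) = -1. Now have (1 / 3).
(1 / 3) = 1. Collecting the sign factors: 1.

1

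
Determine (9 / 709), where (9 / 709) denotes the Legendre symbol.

1

(9 / 709)
  = (709 / 9)    [QR: 9 ≡ 1 mod 4, sign kept]
  = (7 / 9)    [709 ≡ 7 mod 9]
  = (9 / 7)    [QR: 9 ≡ 1 mod 4, sign kept]
  = (2 / 7)    [9 ≡ 2 mod 7]
  = (1 / 7)    [7 ≡ 7 mod 8 ⇒ (2 / 7) = +1]
  = 1    [(1 / 7) = 1]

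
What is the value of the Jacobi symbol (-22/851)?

-1

Reduce the numerator: -22 ≡ 829 (mod 851), so (-22/851) = (829/851).
829 ≡ 1 (mod 4), so quadratic reciprocity gives (829/851) = (851/829). Reduce: 851 ≡ 22 (mod 829). Now have (22/829).
Factor out 2: 22 = 2·11. Since 829 ≡ 5 (mod 8), (2/829) = -1. Now have -(11/829).
829 ≡ 1 (mod 4), so quadratic reciprocity gives (11/829) = (829/11). Reduce: 829 ≡ 4 (mod 11). Now have -(4/11).
Factor out 2: 4 = 2^2. Since 11 ≡ 3 (mod 8), (2/11) = -1, and (2/11)^2 = +1. Now have -(1/11).
(1/11) = 1. Collecting the sign factors: -1.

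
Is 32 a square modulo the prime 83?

Factor out 2: 32 = 2^5. Since 83 ≡ 3 (mod 8), (2|83) = -1, and (2|83)^5 = -1. Now have -(1|83).
(1|83) = 1. Collecting the sign factors: -1.
(32|83) = -1, and 83 is prime, so 32 is not a quadratic residue mod 83.

no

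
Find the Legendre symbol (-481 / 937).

Reduce the numerator: -481 ≡ 456 (mod 937), so (-481 / 937) = (456 / 937).
Factor out 2: 456 = 2^3·57. Since 937 ≡ 1 (mod 8), (2 / 937) = +1, and (2 / 937)^3 = +1. Now have (57 / 937).
57 ≡ 1 (mod 4), so quadratic reciprocity gives (57 / 937) = (937 / 57). Reduce: 937 ≡ 25 (mod 57). Now have (25 / 57).
25 ≡ 1 (mod 4), so quadratic reciprocity gives (25 / 57) = (57 / 25). Reduce: 57 ≡ 7 (mod 25). Now have (7 / 25).
25 ≡ 1 (mod 4), so quadratic reciprocity gives (7 / 25) = (25 / 7). Reduce: 25 ≡ 4 (mod 7). Now have (4 / 7).
Factor out 2: 4 = 2^2. Since 7 ≡ 7 (mod 8), (2 / 7) = +1, and (2 / 7)^2 = +1. Now have (1 / 7).
(1 / 7) = 1. Collecting the sign factors: 1.

1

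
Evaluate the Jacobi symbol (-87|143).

1

(-87|143)
  = (56|143)    [-87 ≡ 56 mod 143]
  = (7|143)    [143 ≡ 7 mod 8 ⇒ (2|143)^3 = +1]
  = -(143|7)    [QR: both ≡ 3 mod 4, sign flips]
  = -(3|7)    [143 ≡ 3 mod 7]
  = (7|3)    [QR: both ≡ 3 mod 4, sign flips]
  = (1|3)    [7 ≡ 1 mod 3]
  = 1    [(1|3) = 1]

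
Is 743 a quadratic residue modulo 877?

no

(743|877)
  = (877|743)    [QR: 877 ≡ 1 mod 4, sign kept]
  = (134|743)    [877 ≡ 134 mod 743]
  = (67|743)    [743 ≡ 7 mod 8 ⇒ (2|743) = +1]
  = -(743|67)    [QR: both ≡ 3 mod 4, sign flips]
  = -(6|67)    [743 ≡ 6 mod 67]
  = (3|67)    [67 ≡ 3 mod 8 ⇒ (2|67) = -1]
  = -(67|3)    [QR: both ≡ 3 mod 4, sign flips]
  = -(1|3)    [67 ≡ 1 mod 3]
  = -1    [(1|3) = 1]
(743|877) = -1, and 877 is prime, so 743 is not a quadratic residue mod 877.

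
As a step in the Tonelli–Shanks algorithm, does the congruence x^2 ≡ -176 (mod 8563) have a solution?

yes

(-176/8563)
  = -(176/8563)    [8563 ≡ 3 mod 4 ⇒ (-1/8563) = -1]
  = -(11/8563)    [8563 ≡ 3 mod 8 ⇒ (2/8563)^4 = +1]
  = (8563/11)    [QR: both ≡ 3 mod 4, sign flips]
  = (5/11)    [8563 ≡ 5 mod 11]
  = (11/5)    [QR: 5 ≡ 1 mod 4, sign kept]
  = (1/5)    [11 ≡ 1 mod 5]
  = 1    [(1/5) = 1]
The Legendre symbol is 1, so x^2 ≡ -176 (mod 8563) has solution.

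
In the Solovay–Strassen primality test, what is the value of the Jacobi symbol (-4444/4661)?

(-4444/4661)
  = (217/4661)    [-4444 ≡ 217 mod 4661]
  = (4661/217)    [QR: 217 ≡ 1 mod 4, sign kept]
  = (104/217)    [4661 ≡ 104 mod 217]
  = (13/217)    [217 ≡ 1 mod 8 ⇒ (2/217)^3 = +1]
  = (217/13)    [QR: 13 ≡ 1 mod 4, sign kept]
  = (9/13)    [217 ≡ 9 mod 13]
  = (13/9)    [QR: 9 ≡ 1 mod 4, sign kept]
  = (4/9)    [13 ≡ 4 mod 9]
  = (1/9)    [9 ≡ 1 mod 8 ⇒ (2/9)^2 = +1]
  = 1    [(1/9) = 1]

1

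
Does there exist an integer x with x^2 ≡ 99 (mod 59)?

Reduce the numerator: 99 ≡ 40 (mod 59), so (99|59) = (40|59).
Factor out 2: 40 = 2^3·5. Since 59 ≡ 3 (mod 8), (2|59) = -1, and (2|59)^3 = -1. Now have -(5|59).
5 ≡ 1 (mod 4), so quadratic reciprocity gives (5|59) = (59|5). Reduce: 59 ≡ 4 (mod 5). Now have -(4|5).
Factor out 2: 4 = 2^2. Since 5 ≡ 5 (mod 8), (2|5) = -1, and (2|5)^2 = +1. Now have -(1|5).
(1|5) = 1. Collecting the sign factors: -1.
The Legendre symbol is -1, so x^2 ≡ 99 (mod 59) has no solution.

no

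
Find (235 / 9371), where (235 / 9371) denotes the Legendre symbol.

-1

Both 235 ≡ 3 and 9371 ≡ 3 (mod 4), so reciprocity gives (235 / 9371) = -(9371 / 235). Reduce: 9371 ≡ 206 (mod 235). Now have -(206 / 235).
Factor out 2: 206 = 2·103. Since 235 ≡ 3 (mod 8), (2 / 235) = -1. Now have (103 / 235).
Both 103 ≡ 3 and 235 ≡ 3 (mod 4), so reciprocity gives (103 / 235) = -(235 / 103). Reduce: 235 ≡ 29 (mod 103). Now have -(29 / 103).
29 ≡ 1 (mod 4), so quadratic reciprocity gives (29 / 103) = (103 / 29). Reduce: 103 ≡ 16 (mod 29). Now have -(16 / 29).
Factor out 2: 16 = 2^4. Since 29 ≡ 5 (mod 8), (2 / 29) = -1, and (2 / 29)^4 = +1. Now have -(1 / 29).
(1 / 29) = 1. Collecting the sign factors: -1.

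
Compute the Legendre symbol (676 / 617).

1

Reduce the numerator: 676 ≡ 59 (mod 617), so (676 / 617) = (59 / 617).
617 ≡ 1 (mod 4), so quadratic reciprocity gives (59 / 617) = (617 / 59). Reduce: 617 ≡ 27 (mod 59). Now have (27 / 59).
Both 27 ≡ 3 and 59 ≡ 3 (mod 4), so reciprocity gives (27 / 59) = -(59 / 27). Reduce: 59 ≡ 5 (mod 27). Now have -(5 / 27).
5 ≡ 1 (mod 4), so quadratic reciprocity gives (5 / 27) = (27 / 5). Reduce: 27 ≡ 2 (mod 5). Now have -(2 / 5).
Factor out 2: 2 = 2. Since 5 ≡ 5 (mod 8), (2 / 5) = -1. Now have (1 / 5).
(1 / 5) = 1. Collecting the sign factors: 1.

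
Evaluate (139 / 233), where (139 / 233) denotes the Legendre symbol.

233 ≡ 1 (mod 4), so quadratic reciprocity gives (139 / 233) = (233 / 139). Reduce: 233 ≡ 94 (mod 139). Now have (94 / 139).
Factor out 2: 94 = 2·47. Since 139 ≡ 3 (mod 8), (2 / 139) = -1. Now have -(47 / 139).
Both 47 ≡ 3 and 139 ≡ 3 (mod 4), so reciprocity gives (47 / 139) = -(139 / 47). Reduce: 139 ≡ 45 (mod 47). Now have (45 / 47).
45 ≡ 1 (mod 4), so quadratic reciprocity gives (45 / 47) = (47 / 45). Reduce: 47 ≡ 2 (mod 45). Now have (2 / 45).
Factor out 2: 2 = 2. Since 45 ≡ 5 (mod 8), (2 / 45) = -1. Now have -(1 / 45).
(1 / 45) = 1. Collecting the sign factors: -1.

-1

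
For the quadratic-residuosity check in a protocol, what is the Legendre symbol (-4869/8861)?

Reduce the numerator: -4869 ≡ 3992 (mod 8861), so (-4869/8861) = (3992/8861).
Factor out 2: 3992 = 2^3·499. Since 8861 ≡ 5 (mod 8), (2/8861) = -1, and (2/8861)^3 = -1. Now have -(499/8861).
8861 ≡ 1 (mod 4), so quadratic reciprocity gives (499/8861) = (8861/499). Reduce: 8861 ≡ 378 (mod 499). Now have -(378/499).
Factor out 2: 378 = 2·189. Since 499 ≡ 3 (mod 8), (2/499) = -1. Now have (189/499).
189 ≡ 1 (mod 4), so quadratic reciprocity gives (189/499) = (499/189). Reduce: 499 ≡ 121 (mod 189). Now have (121/189).
121 ≡ 1 (mod 4), so quadratic reciprocity gives (121/189) = (189/121). Reduce: 189 ≡ 68 (mod 121). Now have (68/121).
Factor out 2: 68 = 2^2·17. Since 121 ≡ 1 (mod 8), (2/121) = +1, and (2/121)^2 = +1. Now have (17/121).
17 ≡ 1 (mod 4), so quadratic reciprocity gives (17/121) = (121/17). Reduce: 121 ≡ 2 (mod 17). Now have (2/17).
Factor out 2: 2 = 2. Since 17 ≡ 1 (mod 8), (2/17) = +1. Now have (1/17).
(1/17) = 1. Collecting the sign factors: 1.

1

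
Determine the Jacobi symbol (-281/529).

1

Pull out -1: (-281/529) = (-1/529)·(281/529). Since 529 ≡ 1 (mod 4), (-1/529) = +1. Now have (281/529).
281 ≡ 1 (mod 4), so quadratic reciprocity gives (281/529) = (529/281). Reduce: 529 ≡ 248 (mod 281). Now have (248/281).
Factor out 2: 248 = 2^3·31. Since 281 ≡ 1 (mod 8), (2/281) = +1, and (2/281)^3 = +1. Now have (31/281).
281 ≡ 1 (mod 4), so quadratic reciprocity gives (31/281) = (281/31). Reduce: 281 ≡ 2 (mod 31). Now have (2/31).
Factor out 2: 2 = 2. Since 31 ≡ 7 (mod 8), (2/31) = +1. Now have (1/31).
(1/31) = 1. Collecting the sign factors: 1.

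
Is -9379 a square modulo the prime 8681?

Reduce the numerator: -9379 ≡ 7983 (mod 8681), so (-9379/8681) = (7983/8681).
8681 ≡ 1 (mod 4), so quadratic reciprocity gives (7983/8681) = (8681/7983). Reduce: 8681 ≡ 698 (mod 7983). Now have (698/7983).
Factor out 2: 698 = 2·349. Since 7983 ≡ 7 (mod 8), (2/7983) = +1. Now have (349/7983).
349 ≡ 1 (mod 4), so quadratic reciprocity gives (349/7983) = (7983/349). Reduce: 7983 ≡ 305 (mod 349). Now have (305/349).
305 ≡ 1 (mod 4), so quadratic reciprocity gives (305/349) = (349/305). Reduce: 349 ≡ 44 (mod 305). Now have (44/305).
Factor out 2: 44 = 2^2·11. Since 305 ≡ 1 (mod 8), (2/305) = +1, and (2/305)^2 = +1. Now have (11/305).
305 ≡ 1 (mod 4), so quadratic reciprocity gives (11/305) = (305/11). Reduce: 305 ≡ 8 (mod 11). Now have (8/11).
Factor out 2: 8 = 2^3. Since 11 ≡ 3 (mod 8), (2/11) = -1, and (2/11)^3 = -1. Now have -(1/11).
(1/11) = 1. Collecting the sign factors: -1.
(-9379/8681) = -1, and 8681 is prime, so -9379 is not a quadratic residue mod 8681.

no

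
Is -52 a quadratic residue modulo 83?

Reduce the numerator: -52 ≡ 31 (mod 83), so (-52/83) = (31/83).
Both 31 ≡ 3 and 83 ≡ 3 (mod 4), so reciprocity gives (31/83) = -(83/31). Reduce: 83 ≡ 21 (mod 31). Now have -(21/31).
21 ≡ 1 (mod 4), so quadratic reciprocity gives (21/31) = (31/21). Reduce: 31 ≡ 10 (mod 21). Now have -(10/21).
Factor out 2: 10 = 2·5. Since 21 ≡ 5 (mod 8), (2/21) = -1. Now have (5/21).
5 ≡ 1 (mod 4), so quadratic reciprocity gives (5/21) = (21/5). Reduce: 21 ≡ 1 (mod 5). Now have (1/5).
(1/5) = 1. Collecting the sign factors: 1.
The Legendre symbol is 1, so x^2 ≡ -52 (mod 83) has solution.

yes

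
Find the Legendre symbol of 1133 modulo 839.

1

Reduce the numerator: 1133 ≡ 294 (mod 839), so (1133 / 839) = (294 / 839).
Factor out 2: 294 = 2·147. Since 839 ≡ 7 (mod 8), (2 / 839) = +1. Now have (147 / 839).
Both 147 ≡ 3 and 839 ≡ 3 (mod 4), so reciprocity gives (147 / 839) = -(839 / 147). Reduce: 839 ≡ 104 (mod 147). Now have -(104 / 147).
Factor out 2: 104 = 2^3·13. Since 147 ≡ 3 (mod 8), (2 / 147) = -1, and (2 / 147)^3 = -1. Now have (13 / 147).
13 ≡ 1 (mod 4), so quadratic reciprocity gives (13 / 147) = (147 / 13). Reduce: 147 ≡ 4 (mod 13). Now have (4 / 13).
Factor out 2: 4 = 2^2. Since 13 ≡ 5 (mod 8), (2 / 13) = -1, and (2 / 13)^2 = +1. Now have (1 / 13).
(1 / 13) = 1. Collecting the sign factors: 1.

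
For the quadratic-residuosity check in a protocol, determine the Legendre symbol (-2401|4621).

(-2401|4621)
  = (2220|4621)    [-2401 ≡ 2220 mod 4621]
  = (555|4621)    [4621 ≡ 5 mod 8 ⇒ (2|4621)^2 = +1]
  = (4621|555)    [QR: 4621 ≡ 1 mod 4, sign kept]
  = (181|555)    [4621 ≡ 181 mod 555]
  = (555|181)    [QR: 181 ≡ 1 mod 4, sign kept]
  = (12|181)    [555 ≡ 12 mod 181]
  = (3|181)    [181 ≡ 5 mod 8 ⇒ (2|181)^2 = +1]
  = (181|3)    [QR: 181 ≡ 1 mod 4, sign kept]
  = (1|3)    [181 ≡ 1 mod 3]
  = 1    [(1|3) = 1]

1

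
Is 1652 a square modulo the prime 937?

Reduce the numerator: 1652 ≡ 715 (mod 937), so (1652|937) = (715|937).
937 ≡ 1 (mod 4), so quadratic reciprocity gives (715|937) = (937|715). Reduce: 937 ≡ 222 (mod 715). Now have (222|715).
Factor out 2: 222 = 2·111. Since 715 ≡ 3 (mod 8), (2|715) = -1. Now have -(111|715).
Both 111 ≡ 3 and 715 ≡ 3 (mod 4), so reciprocity gives (111|715) = -(715|111). Reduce: 715 ≡ 49 (mod 111). Now have (49|111).
49 ≡ 1 (mod 4), so quadratic reciprocity gives (49|111) = (111|49). Reduce: 111 ≡ 13 (mod 49). Now have (13|49).
13 ≡ 1 (mod 4), so quadratic reciprocity gives (13|49) = (49|13). Reduce: 49 ≡ 10 (mod 13). Now have (10|13).
Factor out 2: 10 = 2·5. Since 13 ≡ 5 (mod 8), (2|13) = -1. Now have -(5|13).
5 ≡ 1 (mod 4), so quadratic reciprocity gives (5|13) = (13|5). Reduce: 13 ≡ 3 (mod 5). Now have -(3|5).
5 ≡ 1 (mod 4), so quadratic reciprocity gives (3|5) = (5|3). Reduce: 5 ≡ 2 (mod 3). Now have -(2|3).
Factor out 2: 2 = 2. Since 3 ≡ 3 (mod 8), (2|3) = -1. Now have (1|3).
(1|3) = 1. Collecting the sign factors: 1.
The Legendre symbol is 1, so x^2 ≡ 1652 (mod 937) has solution.

yes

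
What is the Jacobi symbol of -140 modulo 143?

1

Pull out -1: (-140|143) = (-1|143)·(140|143). Since 143 ≡ 3 (mod 4), (-1|143) = -1. Now have -(140|143).
Factor out 2: 140 = 2^2·35. Since 143 ≡ 7 (mod 8), (2|143) = +1, and (2|143)^2 = +1. Now have -(35|143).
Both 35 ≡ 3 and 143 ≡ 3 (mod 4), so reciprocity gives (35|143) = -(143|35). Reduce: 143 ≡ 3 (mod 35). Now have (3|35).
Both 3 ≡ 3 and 35 ≡ 3 (mod 4), so reciprocity gives (3|35) = -(35|3). Reduce: 35 ≡ 2 (mod 3). Now have -(2|3).
Factor out 2: 2 = 2. Since 3 ≡ 3 (mod 8), (2|3) = -1. Now have (1|3).
(1|3) = 1. Collecting the sign factors: 1.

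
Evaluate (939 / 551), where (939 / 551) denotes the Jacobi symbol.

1

(939 / 551)
  = (388 / 551)    [939 ≡ 388 mod 551]
  = (97 / 551)    [551 ≡ 7 mod 8 ⇒ (2 / 551)^2 = +1]
  = (551 / 97)    [QR: 97 ≡ 1 mod 4, sign kept]
  = (66 / 97)    [551 ≡ 66 mod 97]
  = (33 / 97)    [97 ≡ 1 mod 8 ⇒ (2 / 97) = +1]
  = (97 / 33)    [QR: 33 ≡ 1 mod 4, sign kept]
  = (31 / 33)    [97 ≡ 31 mod 33]
  = (33 / 31)    [QR: 33 ≡ 1 mod 4, sign kept]
  = (2 / 31)    [33 ≡ 2 mod 31]
  = (1 / 31)    [31 ≡ 7 mod 8 ⇒ (2 / 31) = +1]
  = 1    [(1 / 31) = 1]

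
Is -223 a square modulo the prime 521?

no

Reduce the numerator: -223 ≡ 298 (mod 521), so (-223/521) = (298/521).
Factor out 2: 298 = 2·149. Since 521 ≡ 1 (mod 8), (2/521) = +1. Now have (149/521).
149 ≡ 1 (mod 4), so quadratic reciprocity gives (149/521) = (521/149). Reduce: 521 ≡ 74 (mod 149). Now have (74/149).
Factor out 2: 74 = 2·37. Since 149 ≡ 5 (mod 8), (2/149) = -1. Now have -(37/149).
37 ≡ 1 (mod 4), so quadratic reciprocity gives (37/149) = (149/37). Reduce: 149 ≡ 1 (mod 37). Now have -(1/37).
(1/37) = 1. Collecting the sign factors: -1.
(-223/521) = -1, and 521 is prime, so -223 is not a quadratic residue mod 521.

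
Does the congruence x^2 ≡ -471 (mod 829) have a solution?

(-471/829)
  = (358/829)    [-471 ≡ 358 mod 829]
  = -(179/829)    [829 ≡ 5 mod 8 ⇒ (2/829) = -1]
  = -(829/179)    [QR: 829 ≡ 1 mod 4, sign kept]
  = -(113/179)    [829 ≡ 113 mod 179]
  = -(179/113)    [QR: 113 ≡ 1 mod 4, sign kept]
  = -(66/113)    [179 ≡ 66 mod 113]
  = -(33/113)    [113 ≡ 1 mod 8 ⇒ (2/113) = +1]
  = -(113/33)    [QR: 33 ≡ 1 mod 4, sign kept]
  = -(14/33)    [113 ≡ 14 mod 33]
  = -(7/33)    [33 ≡ 1 mod 8 ⇒ (2/33) = +1]
  = -(33/7)    [QR: 33 ≡ 1 mod 4, sign kept]
  = -(5/7)    [33 ≡ 5 mod 7]
  = -(7/5)    [QR: 5 ≡ 1 mod 4, sign kept]
  = -(2/5)    [7 ≡ 2 mod 5]
  = (1/5)    [5 ≡ 5 mod 8 ⇒ (2/5) = -1]
  = 1    [(1/5) = 1]
(-471/829) = 1, and 829 is prime, so -471 is a quadratic residue mod 829.

yes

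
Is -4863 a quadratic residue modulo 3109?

Reduce the numerator: -4863 ≡ 1355 (mod 3109), so (-4863/3109) = (1355/3109).
3109 ≡ 1 (mod 4), so quadratic reciprocity gives (1355/3109) = (3109/1355). Reduce: 3109 ≡ 399 (mod 1355). Now have (399/1355).
Both 399 ≡ 3 and 1355 ≡ 3 (mod 4), so reciprocity gives (399/1355) = -(1355/399). Reduce: 1355 ≡ 158 (mod 399). Now have -(158/399).
Factor out 2: 158 = 2·79. Since 399 ≡ 7 (mod 8), (2/399) = +1. Now have -(79/399).
Both 79 ≡ 3 and 399 ≡ 3 (mod 4), so reciprocity gives (79/399) = -(399/79). Reduce: 399 ≡ 4 (mod 79). Now have (4/79).
Factor out 2: 4 = 2^2. Since 79 ≡ 7 (mod 8), (2/79) = +1, and (2/79)^2 = +1. Now have (1/79).
(1/79) = 1. Collecting the sign factors: 1.
(-4863/3109) = 1, and 3109 is prime, so -4863 is a quadratic residue mod 3109.

yes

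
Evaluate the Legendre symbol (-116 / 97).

-1

Reduce the numerator: -116 ≡ 78 (mod 97), so (-116 / 97) = (78 / 97).
Factor out 2: 78 = 2·39. Since 97 ≡ 1 (mod 8), (2 / 97) = +1. Now have (39 / 97).
97 ≡ 1 (mod 4), so quadratic reciprocity gives (39 / 97) = (97 / 39). Reduce: 97 ≡ 19 (mod 39). Now have (19 / 39).
Both 19 ≡ 3 and 39 ≡ 3 (mod 4), so reciprocity gives (19 / 39) = -(39 / 19). Reduce: 39 ≡ 1 (mod 19). Now have -(1 / 19).
(1 / 19) = 1. Collecting the sign factors: -1.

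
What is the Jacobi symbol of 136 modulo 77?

-1

Reduce the numerator: 136 ≡ 59 (mod 77), so (136 / 77) = (59 / 77).
77 ≡ 1 (mod 4), so quadratic reciprocity gives (59 / 77) = (77 / 59). Reduce: 77 ≡ 18 (mod 59). Now have (18 / 59).
Factor out 2: 18 = 2·9. Since 59 ≡ 3 (mod 8), (2 / 59) = -1. Now have -(9 / 59).
9 ≡ 1 (mod 4), so quadratic reciprocity gives (9 / 59) = (59 / 9). Reduce: 59 ≡ 5 (mod 9). Now have -(5 / 9).
5 ≡ 1 (mod 4), so quadratic reciprocity gives (5 / 9) = (9 / 5). Reduce: 9 ≡ 4 (mod 5). Now have -(4 / 5).
Factor out 2: 4 = 2^2. Since 5 ≡ 5 (mod 8), (2 / 5) = -1, and (2 / 5)^2 = +1. Now have -(1 / 5).
(1 / 5) = 1. Collecting the sign factors: -1.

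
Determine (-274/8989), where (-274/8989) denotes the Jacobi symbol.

1

Pull out -1: (-274/8989) = (-1/8989)·(274/8989). Since 8989 ≡ 1 (mod 4), (-1/8989) = +1. Now have (274/8989).
Factor out 2: 274 = 2·137. Since 8989 ≡ 5 (mod 8), (2/8989) = -1. Now have -(137/8989).
137 ≡ 1 (mod 4), so quadratic reciprocity gives (137/8989) = (8989/137). Reduce: 8989 ≡ 84 (mod 137). Now have -(84/137).
Factor out 2: 84 = 2^2·21. Since 137 ≡ 1 (mod 8), (2/137) = +1, and (2/137)^2 = +1. Now have -(21/137).
21 ≡ 1 (mod 4), so quadratic reciprocity gives (21/137) = (137/21). Reduce: 137 ≡ 11 (mod 21). Now have -(11/21).
21 ≡ 1 (mod 4), so quadratic reciprocity gives (11/21) = (21/11). Reduce: 21 ≡ 10 (mod 11). Now have -(10/11).
Factor out 2: 10 = 2·5. Since 11 ≡ 3 (mod 8), (2/11) = -1. Now have (5/11).
5 ≡ 1 (mod 4), so quadratic reciprocity gives (5/11) = (11/5). Reduce: 11 ≡ 1 (mod 5). Now have (1/5).
(1/5) = 1. Collecting the sign factors: 1.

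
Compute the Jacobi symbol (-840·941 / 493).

By multiplicativity, (-840·941 / 493) = (-840 / 493)·(941 / 493).
First factor (-840 / 493):
Reduce the numerator: -840 ≡ 146 (mod 493), so (-840 / 493) = (146 / 493).
Factor out 2: 146 = 2·73. Since 493 ≡ 5 (mod 8), (2 / 493) = -1. Now have -(73 / 493).
73 ≡ 1 (mod 4), so quadratic reciprocity gives (73 / 493) = (493 / 73). Reduce: 493 ≡ 55 (mod 73). Now have -(55 / 73).
73 ≡ 1 (mod 4), so quadratic reciprocity gives (55 / 73) = (73 / 55). Reduce: 73 ≡ 18 (mod 55). Now have -(18 / 55).
Factor out 2: 18 = 2·9. Since 55 ≡ 7 (mod 8), (2 / 55) = +1. Now have -(9 / 55).
9 ≡ 1 (mod 4), so quadratic reciprocity gives (9 / 55) = (55 / 9). Reduce: 55 ≡ 1 (mod 9). Now have -(1 / 9).
(1 / 9) = 1. Collecting the sign factors: -1.
Second factor (941 / 493):
Reduce the numerator: 941 ≡ 448 (mod 493), so (941 / 493) = (448 / 493).
Factor out 2: 448 = 2^6·7. Since 493 ≡ 5 (mod 8), (2 / 493) = -1, and (2 / 493)^6 = +1. Now have (7 / 493).
493 ≡ 1 (mod 4), so quadratic reciprocity gives (7 / 493) = (493 / 7). Reduce: 493 ≡ 3 (mod 7). Now have (3 / 7).
Both 3 ≡ 3 and 7 ≡ 3 (mod 4), so reciprocity gives (3 / 7) = -(7 / 3). Reduce: 7 ≡ 1 (mod 3). Now have -(1 / 3).
(1 / 3) = 1. Collecting the sign factors: -1.
Product: (-1)·(-1) = 1.

1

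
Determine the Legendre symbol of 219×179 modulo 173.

By multiplicativity, (219·179/173) = (219/173)·(179/173).
First factor (219/173):
Reduce the numerator: 219 ≡ 46 (mod 173), so (219/173) = (46/173).
Factor out 2: 46 = 2·23. Since 173 ≡ 5 (mod 8), (2/173) = -1. Now have -(23/173).
173 ≡ 1 (mod 4), so quadratic reciprocity gives (23/173) = (173/23). Reduce: 173 ≡ 12 (mod 23). Now have -(12/23).
Factor out 2: 12 = 2^2·3. Since 23 ≡ 7 (mod 8), (2/23) = +1, and (2/23)^2 = +1. Now have -(3/23).
Both 3 ≡ 3 and 23 ≡ 3 (mod 4), so reciprocity gives (3/23) = -(23/3). Reduce: 23 ≡ 2 (mod 3). Now have (2/3).
Factor out 2: 2 = 2. Since 3 ≡ 3 (mod 8), (2/3) = -1. Now have -(1/3).
(1/3) = 1. Collecting the sign factors: -1.
Second factor (179/173):
Reduce the numerator: 179 ≡ 6 (mod 173), so (179/173) = (6/173).
Factor out 2: 6 = 2·3. Since 173 ≡ 5 (mod 8), (2/173) = -1. Now have -(3/173).
173 ≡ 1 (mod 4), so quadratic reciprocity gives (3/173) = (173/3). Reduce: 173 ≡ 2 (mod 3). Now have -(2/3).
Factor out 2: 2 = 2. Since 3 ≡ 3 (mod 8), (2/3) = -1. Now have (1/3).
(1/3) = 1. Collecting the sign factors: 1.
Product: (-1)·(1) = -1.

-1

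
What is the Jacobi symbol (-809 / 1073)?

1

Reduce the numerator: -809 ≡ 264 (mod 1073), so (-809 / 1073) = (264 / 1073).
Factor out 2: 264 = 2^3·33. Since 1073 ≡ 1 (mod 8), (2 / 1073) = +1, and (2 / 1073)^3 = +1. Now have (33 / 1073).
33 ≡ 1 (mod 4), so quadratic reciprocity gives (33 / 1073) = (1073 / 33). Reduce: 1073 ≡ 17 (mod 33). Now have (17 / 33).
17 ≡ 1 (mod 4), so quadratic reciprocity gives (17 / 33) = (33 / 17). Reduce: 33 ≡ 16 (mod 17). Now have (16 / 17).
Factor out 2: 16 = 2^4. Since 17 ≡ 1 (mod 8), (2 / 17) = +1, and (2 / 17)^4 = +1. Now have (1 / 17).
(1 / 17) = 1. Collecting the sign factors: 1.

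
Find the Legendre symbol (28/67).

-1

Factor out 2: 28 = 2^2·7. Since 67 ≡ 3 (mod 8), (2/67) = -1, and (2/67)^2 = +1. Now have (7/67).
Both 7 ≡ 3 and 67 ≡ 3 (mod 4), so reciprocity gives (7/67) = -(67/7). Reduce: 67 ≡ 4 (mod 7). Now have -(4/7).
Factor out 2: 4 = 2^2. Since 7 ≡ 7 (mod 8), (2/7) = +1, and (2/7)^2 = +1. Now have -(1/7).
(1/7) = 1. Collecting the sign factors: -1.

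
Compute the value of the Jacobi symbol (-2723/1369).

1

(-2723/1369)
  = (15/1369)    [-2723 ≡ 15 mod 1369]
  = (1369/15)    [QR: 1369 ≡ 1 mod 4, sign kept]
  = (4/15)    [1369 ≡ 4 mod 15]
  = (1/15)    [15 ≡ 7 mod 8 ⇒ (2/15)^2 = +1]
  = 1    [(1/15) = 1]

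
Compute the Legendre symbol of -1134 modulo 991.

Reduce the numerator: -1134 ≡ 848 (mod 991), so (-1134/991) = (848/991).
Factor out 2: 848 = 2^4·53. Since 991 ≡ 7 (mod 8), (2/991) = +1, and (2/991)^4 = +1. Now have (53/991).
53 ≡ 1 (mod 4), so quadratic reciprocity gives (53/991) = (991/53). Reduce: 991 ≡ 37 (mod 53). Now have (37/53).
37 ≡ 1 (mod 4), so quadratic reciprocity gives (37/53) = (53/37). Reduce: 53 ≡ 16 (mod 37). Now have (16/37).
Factor out 2: 16 = 2^4. Since 37 ≡ 5 (mod 8), (2/37) = -1, and (2/37)^4 = +1. Now have (1/37).
(1/37) = 1. Collecting the sign factors: 1.

1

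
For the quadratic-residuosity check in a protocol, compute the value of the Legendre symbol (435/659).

Both 435 ≡ 3 and 659 ≡ 3 (mod 4), so reciprocity gives (435/659) = -(659/435). Reduce: 659 ≡ 224 (mod 435). Now have -(224/435).
Factor out 2: 224 = 2^5·7. Since 435 ≡ 3 (mod 8), (2/435) = -1, and (2/435)^5 = -1. Now have (7/435).
Both 7 ≡ 3 and 435 ≡ 3 (mod 4), so reciprocity gives (7/435) = -(435/7). Reduce: 435 ≡ 1 (mod 7). Now have -(1/7).
(1/7) = 1. Collecting the sign factors: -1.

-1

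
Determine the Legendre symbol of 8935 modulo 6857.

(8935 / 6857)
  = (2078 / 6857)    [8935 ≡ 2078 mod 6857]
  = (1039 / 6857)    [6857 ≡ 1 mod 8 ⇒ (2 / 6857) = +1]
  = (6857 / 1039)    [QR: 6857 ≡ 1 mod 4, sign kept]
  = (623 / 1039)    [6857 ≡ 623 mod 1039]
  = -(1039 / 623)    [QR: both ≡ 3 mod 4, sign flips]
  = -(416 / 623)    [1039 ≡ 416 mod 623]
  = -(13 / 623)    [623 ≡ 7 mod 8 ⇒ (2 / 623)^5 = +1]
  = -(623 / 13)    [QR: 13 ≡ 1 mod 4, sign kept]
  = -(12 / 13)    [623 ≡ 12 mod 13]
  = -(3 / 13)    [13 ≡ 5 mod 8 ⇒ (2 / 13)^2 = +1]
  = -(13 / 3)    [QR: 13 ≡ 1 mod 4, sign kept]
  = -(1 / 3)    [13 ≡ 1 mod 3]
  = -1    [(1 / 3) = 1]

-1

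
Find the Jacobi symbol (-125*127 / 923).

-1

By multiplicativity, (-125·127 / 923) = (-125 / 923)·(127 / 923).
First factor (-125 / 923):
Reduce the numerator: -125 ≡ 798 (mod 923), so (-125 / 923) = (798 / 923).
Factor out 2: 798 = 2·399. Since 923 ≡ 3 (mod 8), (2 / 923) = -1. Now have -(399 / 923).
Both 399 ≡ 3 and 923 ≡ 3 (mod 4), so reciprocity gives (399 / 923) = -(923 / 399). Reduce: 923 ≡ 125 (mod 399). Now have (125 / 399).
125 ≡ 1 (mod 4), so quadratic reciprocity gives (125 / 399) = (399 / 125). Reduce: 399 ≡ 24 (mod 125). Now have (24 / 125).
Factor out 2: 24 = 2^3·3. Since 125 ≡ 5 (mod 8), (2 / 125) = -1, and (2 / 125)^3 = -1. Now have -(3 / 125).
125 ≡ 1 (mod 4), so quadratic reciprocity gives (3 / 125) = (125 / 3). Reduce: 125 ≡ 2 (mod 3). Now have -(2 / 3).
Factor out 2: 2 = 2. Since 3 ≡ 3 (mod 8), (2 / 3) = -1. Now have (1 / 3).
(1 / 3) = 1. Collecting the sign factors: 1.
Second factor (127 / 923):
Both 127 ≡ 3 and 923 ≡ 3 (mod 4), so reciprocity gives (127 / 923) = -(923 / 127). Reduce: 923 ≡ 34 (mod 127). Now have -(34 / 127).
Factor out 2: 34 = 2·17. Since 127 ≡ 7 (mod 8), (2 / 127) = +1. Now have -(17 / 127).
17 ≡ 1 (mod 4), so quadratic reciprocity gives (17 / 127) = (127 / 17). Reduce: 127 ≡ 8 (mod 17). Now have -(8 / 17).
Factor out 2: 8 = 2^3. Since 17 ≡ 1 (mod 8), (2 / 17) = +1, and (2 / 17)^3 = +1. Now have -(1 / 17).
(1 / 17) = 1. Collecting the sign factors: -1.
Product: (1)·(-1) = -1.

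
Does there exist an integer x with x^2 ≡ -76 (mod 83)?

yes

(-76|83)
  = (7|83)    [-76 ≡ 7 mod 83]
  = -(83|7)    [QR: both ≡ 3 mod 4, sign flips]
  = -(6|7)    [83 ≡ 6 mod 7]
  = -(3|7)    [7 ≡ 7 mod 8 ⇒ (2|7) = +1]
  = (7|3)    [QR: both ≡ 3 mod 4, sign flips]
  = (1|3)    [7 ≡ 1 mod 3]
  = 1    [(1|3) = 1]
The Legendre symbol is 1, so x^2 ≡ -76 (mod 83) has solution.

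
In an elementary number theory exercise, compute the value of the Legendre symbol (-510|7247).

-1

Pull out -1: (-510|7247) = (-1|7247)·(510|7247). Since 7247 ≡ 3 (mod 4), (-1|7247) = -1. Now have -(510|7247).
Factor out 2: 510 = 2·255. Since 7247 ≡ 7 (mod 8), (2|7247) = +1. Now have -(255|7247).
Both 255 ≡ 3 and 7247 ≡ 3 (mod 4), so reciprocity gives (255|7247) = -(7247|255). Reduce: 7247 ≡ 107 (mod 255). Now have (107|255).
Both 107 ≡ 3 and 255 ≡ 3 (mod 4), so reciprocity gives (107|255) = -(255|107). Reduce: 255 ≡ 41 (mod 107). Now have -(41|107).
41 ≡ 1 (mod 4), so quadratic reciprocity gives (41|107) = (107|41). Reduce: 107 ≡ 25 (mod 41). Now have -(25|41).
25 ≡ 1 (mod 4), so quadratic reciprocity gives (25|41) = (41|25). Reduce: 41 ≡ 16 (mod 25). Now have -(16|25).
Factor out 2: 16 = 2^4. Since 25 ≡ 1 (mod 8), (2|25) = +1, and (2|25)^4 = +1. Now have -(1|25).
(1|25) = 1. Collecting the sign factors: -1.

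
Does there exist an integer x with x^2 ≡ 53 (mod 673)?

yes

(53|673)
  = (673|53)    [QR: 53 ≡ 1 mod 4, sign kept]
  = (37|53)    [673 ≡ 37 mod 53]
  = (53|37)    [QR: 37 ≡ 1 mod 4, sign kept]
  = (16|37)    [53 ≡ 16 mod 37]
  = (1|37)    [37 ≡ 5 mod 8 ⇒ (2|37)^4 = +1]
  = 1    [(1|37) = 1]
(53|673) = 1, and 673 is prime, so 53 is a quadratic residue mod 673.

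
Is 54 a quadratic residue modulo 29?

(54/29)
  = (25/29)    [54 ≡ 25 mod 29]
  = (29/25)    [QR: 25 ≡ 1 mod 4, sign kept]
  = (4/25)    [29 ≡ 4 mod 25]
  = (1/25)    [25 ≡ 1 mod 8 ⇒ (2/25)^2 = +1]
  = 1    [(1/25) = 1]
(54/29) = 1, and 29 is prime, so 54 is a quadratic residue mod 29.

yes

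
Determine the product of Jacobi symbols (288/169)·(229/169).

By multiplicativity, (288·229/169) = (288/169)·(229/169).
First factor (288/169):
Reduce the numerator: 288 ≡ 119 (mod 169), so (288/169) = (119/169).
169 ≡ 1 (mod 4), so quadratic reciprocity gives (119/169) = (169/119). Reduce: 169 ≡ 50 (mod 119). Now have (50/119).
Factor out 2: 50 = 2·25. Since 119 ≡ 7 (mod 8), (2/119) = +1. Now have (25/119).
25 ≡ 1 (mod 4), so quadratic reciprocity gives (25/119) = (119/25). Reduce: 119 ≡ 19 (mod 25). Now have (19/25).
25 ≡ 1 (mod 4), so quadratic reciprocity gives (19/25) = (25/19). Reduce: 25 ≡ 6 (mod 19). Now have (6/19).
Factor out 2: 6 = 2·3. Since 19 ≡ 3 (mod 8), (2/19) = -1. Now have -(3/19).
Both 3 ≡ 3 and 19 ≡ 3 (mod 4), so reciprocity gives (3/19) = -(19/3). Reduce: 19 ≡ 1 (mod 3). Now have (1/3).
(1/3) = 1. Collecting the sign factors: 1.
Second factor (229/169):
Reduce the numerator: 229 ≡ 60 (mod 169), so (229/169) = (60/169).
Factor out 2: 60 = 2^2·15. Since 169 ≡ 1 (mod 8), (2/169) = +1, and (2/169)^2 = +1. Now have (15/169).
169 ≡ 1 (mod 4), so quadratic reciprocity gives (15/169) = (169/15). Reduce: 169 ≡ 4 (mod 15). Now have (4/15).
Factor out 2: 4 = 2^2. Since 15 ≡ 7 (mod 8), (2/15) = +1, and (2/15)^2 = +1. Now have (1/15).
(1/15) = 1. Collecting the sign factors: 1.
Product: (1)·(1) = 1.

1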